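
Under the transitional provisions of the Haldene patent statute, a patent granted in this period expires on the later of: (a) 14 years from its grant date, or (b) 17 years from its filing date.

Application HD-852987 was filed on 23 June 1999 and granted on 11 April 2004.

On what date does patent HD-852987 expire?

2018-04-11

(a) grant + 14 years → 11 April 2018.
(b) filing + 17 years → 23 June 2016.
Later of the two: 11 April 2018.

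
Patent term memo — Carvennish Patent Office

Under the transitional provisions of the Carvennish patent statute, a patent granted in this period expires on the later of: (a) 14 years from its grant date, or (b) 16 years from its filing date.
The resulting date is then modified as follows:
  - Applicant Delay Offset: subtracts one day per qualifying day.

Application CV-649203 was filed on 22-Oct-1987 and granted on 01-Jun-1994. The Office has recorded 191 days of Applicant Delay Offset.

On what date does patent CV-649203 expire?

(a) grant + 14 years → 1 June 2008.
(b) filing + 16 years → 22 October 2003.
Later of the two: 1 June 2008.
Applicant Delay Offset: −191 days → 23 November 2007.

November 23, 2007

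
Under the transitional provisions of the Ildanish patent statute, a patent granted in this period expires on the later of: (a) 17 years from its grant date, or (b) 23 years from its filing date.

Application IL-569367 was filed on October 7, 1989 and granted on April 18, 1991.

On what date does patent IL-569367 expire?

October 7, 2012

(a) grant + 17 years → 18 April 2008.
(b) filing + 23 years → 7 October 2012.
Later of the two: 7 October 2012.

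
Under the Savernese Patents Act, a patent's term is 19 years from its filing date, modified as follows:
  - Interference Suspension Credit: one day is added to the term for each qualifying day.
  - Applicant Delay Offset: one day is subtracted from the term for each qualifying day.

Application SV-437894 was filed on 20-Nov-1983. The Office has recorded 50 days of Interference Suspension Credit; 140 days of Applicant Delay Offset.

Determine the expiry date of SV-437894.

Base term: filing date + 19 years → 20 November 2002.
Interference Suspension Credit: +50 days → 9 January 2003.
Applicant Delay Offset: −140 days → 22 August 2002.

2002-08-22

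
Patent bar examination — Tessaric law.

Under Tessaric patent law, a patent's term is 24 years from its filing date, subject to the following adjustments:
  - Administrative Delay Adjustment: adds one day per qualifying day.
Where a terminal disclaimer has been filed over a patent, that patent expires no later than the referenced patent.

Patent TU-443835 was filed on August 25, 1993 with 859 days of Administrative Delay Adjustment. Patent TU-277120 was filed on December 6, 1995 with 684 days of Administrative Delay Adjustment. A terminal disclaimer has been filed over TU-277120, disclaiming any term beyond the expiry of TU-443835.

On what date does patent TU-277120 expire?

Natural term of TU-277120:
  Base: filing + 24 years → 6 December 2019.
  Administrative Delay Adjustment: +684 days → 20 October 2021.
Expiry of referenced patent TU-443835:
  Base: filing + 24 years → 25 August 2017.
  Administrative Delay Adjustment: +859 days → 1 January 2020.
Terminal disclaimer: TU-277120 expires on the earlier of 20 October 2021 and 1 January 2020.

2020-01-01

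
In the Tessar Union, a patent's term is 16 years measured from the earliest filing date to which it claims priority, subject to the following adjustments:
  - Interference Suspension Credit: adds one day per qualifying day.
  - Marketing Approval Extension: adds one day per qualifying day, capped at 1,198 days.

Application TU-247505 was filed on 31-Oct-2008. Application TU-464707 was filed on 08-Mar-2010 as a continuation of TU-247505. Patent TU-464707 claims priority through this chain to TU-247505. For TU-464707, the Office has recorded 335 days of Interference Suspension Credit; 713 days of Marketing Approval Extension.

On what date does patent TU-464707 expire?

September 14, 2027

Earliest priority filing: 31 October 2008.
Base term: 31 October 2008 + 16 years → 31 October 2024.
Interference Suspension Credit: +335 days → 1 October 2025.
Marketing Approval Extension: 713 days (within the 1198-day cap) → +713 days → 14 September 2027.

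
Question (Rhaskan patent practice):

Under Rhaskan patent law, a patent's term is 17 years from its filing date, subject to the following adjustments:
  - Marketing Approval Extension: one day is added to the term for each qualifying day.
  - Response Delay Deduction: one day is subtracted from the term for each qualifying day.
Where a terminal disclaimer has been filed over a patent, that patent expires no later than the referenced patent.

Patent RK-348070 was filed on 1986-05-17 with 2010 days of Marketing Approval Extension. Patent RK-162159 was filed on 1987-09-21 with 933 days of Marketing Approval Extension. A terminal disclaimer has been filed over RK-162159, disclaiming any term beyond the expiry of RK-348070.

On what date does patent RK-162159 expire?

April 12, 2007

Natural term of RK-162159:
  Base: filing + 17 years → 21 September 2004.
  Marketing Approval Extension: +933 days → 12 April 2007.
Expiry of referenced patent RK-348070:
  Base: filing + 17 years → 17 May 2003.
  Marketing Approval Extension: +2010 days → 16 November 2008.
Terminal disclaimer: RK-162159 expires on the earlier of 12 April 2007 and 16 November 2008.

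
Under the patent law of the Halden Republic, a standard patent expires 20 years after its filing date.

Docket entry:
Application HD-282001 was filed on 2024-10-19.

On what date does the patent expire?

2044-10-19

Filing date + 20 years → 19 October 2044.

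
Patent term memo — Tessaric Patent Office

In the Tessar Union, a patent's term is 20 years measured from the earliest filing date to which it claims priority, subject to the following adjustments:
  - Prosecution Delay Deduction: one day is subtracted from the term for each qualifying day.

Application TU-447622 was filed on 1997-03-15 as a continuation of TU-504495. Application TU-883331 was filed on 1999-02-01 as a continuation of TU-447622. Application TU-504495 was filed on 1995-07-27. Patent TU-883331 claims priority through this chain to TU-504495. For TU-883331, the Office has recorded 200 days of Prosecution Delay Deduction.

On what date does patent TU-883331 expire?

2015-01-08

Earliest priority filing: 27 July 1995.
Base term: 27 July 1995 + 20 years → 27 July 2015.
Prosecution Delay Deduction: −200 days → 8 January 2015.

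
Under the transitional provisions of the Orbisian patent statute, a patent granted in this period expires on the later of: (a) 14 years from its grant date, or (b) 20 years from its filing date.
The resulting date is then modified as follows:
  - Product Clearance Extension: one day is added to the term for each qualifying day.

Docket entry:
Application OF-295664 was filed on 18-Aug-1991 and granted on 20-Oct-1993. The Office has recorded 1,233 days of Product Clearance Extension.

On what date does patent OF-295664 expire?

(a) grant + 14 years → 20 October 2007.
(b) filing + 20 years → 18 August 2011.
Later of the two: 18 August 2011.
Product Clearance Extension: +1233 days → 2 January 2015.

January 2, 2015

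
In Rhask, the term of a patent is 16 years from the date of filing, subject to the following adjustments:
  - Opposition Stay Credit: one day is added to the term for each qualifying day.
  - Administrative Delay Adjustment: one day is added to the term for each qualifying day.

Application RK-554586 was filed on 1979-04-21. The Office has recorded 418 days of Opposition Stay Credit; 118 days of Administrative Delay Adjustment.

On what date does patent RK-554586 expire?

1996-10-08

Base term: filing date + 16 years → 21 April 1995.
Opposition Stay Credit: +418 days → 12 June 1996.
Administrative Delay Adjustment: +118 days → 8 October 1996.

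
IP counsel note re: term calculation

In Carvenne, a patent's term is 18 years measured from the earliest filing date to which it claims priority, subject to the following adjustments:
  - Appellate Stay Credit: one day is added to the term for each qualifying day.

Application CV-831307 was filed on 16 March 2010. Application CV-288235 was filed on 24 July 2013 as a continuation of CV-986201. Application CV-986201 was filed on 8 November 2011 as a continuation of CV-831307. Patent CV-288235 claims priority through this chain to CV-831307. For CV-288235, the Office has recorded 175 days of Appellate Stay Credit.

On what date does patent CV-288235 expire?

2028-09-07

Earliest priority filing: 16 March 2010.
Base term: 16 March 2010 + 18 years → 16 March 2028.
Appellate Stay Credit: +175 days → 7 September 2028.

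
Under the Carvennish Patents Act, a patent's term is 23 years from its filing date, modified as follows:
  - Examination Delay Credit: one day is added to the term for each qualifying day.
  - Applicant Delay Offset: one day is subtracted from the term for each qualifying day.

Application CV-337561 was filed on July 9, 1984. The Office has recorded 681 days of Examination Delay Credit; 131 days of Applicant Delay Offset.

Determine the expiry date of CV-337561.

2009-01-09

Base term: filing date + 23 years → 9 July 2007.
Examination Delay Credit: +681 days → 20 May 2009.
Applicant Delay Offset: −131 days → 9 January 2009.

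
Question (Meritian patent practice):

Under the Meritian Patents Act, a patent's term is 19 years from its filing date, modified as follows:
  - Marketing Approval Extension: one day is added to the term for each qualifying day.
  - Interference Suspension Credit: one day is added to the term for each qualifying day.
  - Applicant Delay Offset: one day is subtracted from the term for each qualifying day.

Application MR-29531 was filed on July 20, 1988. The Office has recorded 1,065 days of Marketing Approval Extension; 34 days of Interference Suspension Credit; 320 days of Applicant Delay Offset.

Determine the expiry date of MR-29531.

Base term: filing date + 19 years → 20 July 2007.
Marketing Approval Extension: +1065 days → 19 June 2010.
Interference Suspension Credit: +34 days → 23 July 2010.
Applicant Delay Offset: −320 days → 6 September 2009.

2009-09-06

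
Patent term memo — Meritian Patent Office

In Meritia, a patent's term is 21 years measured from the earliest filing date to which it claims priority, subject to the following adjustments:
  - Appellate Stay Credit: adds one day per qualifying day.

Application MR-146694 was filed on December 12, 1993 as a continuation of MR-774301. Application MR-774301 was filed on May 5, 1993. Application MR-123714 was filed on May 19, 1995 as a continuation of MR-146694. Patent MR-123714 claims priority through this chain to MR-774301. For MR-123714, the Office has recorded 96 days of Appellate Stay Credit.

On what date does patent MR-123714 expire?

Earliest priority filing: 5 May 1993.
Base term: 5 May 1993 + 21 years → 5 May 2014.
Appellate Stay Credit: +96 days → 9 August 2014.

2014-08-09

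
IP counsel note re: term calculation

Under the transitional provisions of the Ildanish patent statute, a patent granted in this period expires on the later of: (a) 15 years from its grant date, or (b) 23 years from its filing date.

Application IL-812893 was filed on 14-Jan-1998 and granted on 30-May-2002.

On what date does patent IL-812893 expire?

January 14, 2021

(a) grant + 15 years → 30 May 2017.
(b) filing + 23 years → 14 January 2021.
Later of the two: 14 January 2021.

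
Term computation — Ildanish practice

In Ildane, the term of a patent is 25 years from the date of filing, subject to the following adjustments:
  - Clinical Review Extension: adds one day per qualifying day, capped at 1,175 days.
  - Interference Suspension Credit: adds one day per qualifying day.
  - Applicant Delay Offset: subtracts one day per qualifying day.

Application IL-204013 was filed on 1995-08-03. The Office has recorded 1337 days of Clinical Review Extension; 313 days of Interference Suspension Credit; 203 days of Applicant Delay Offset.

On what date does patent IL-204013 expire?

2024-02-09

Base term: filing date + 25 years → 3 August 2020.
Clinical Review Extension: 1337 days claimed exceeds the 1175-day cap, so +1175 days → 22 October 2023.
Interference Suspension Credit: +313 days → 30 August 2024.
Applicant Delay Offset: −203 days → 9 February 2024.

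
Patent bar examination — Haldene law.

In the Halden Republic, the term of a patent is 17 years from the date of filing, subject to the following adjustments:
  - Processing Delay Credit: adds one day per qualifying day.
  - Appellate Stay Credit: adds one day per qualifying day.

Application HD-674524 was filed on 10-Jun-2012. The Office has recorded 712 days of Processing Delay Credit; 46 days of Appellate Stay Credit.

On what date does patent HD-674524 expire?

Base term: filing date + 17 years → 10 June 2029.
Processing Delay Credit: +712 days → 23 May 2031.
Appellate Stay Credit: +46 days → 8 July 2031.

2031-07-08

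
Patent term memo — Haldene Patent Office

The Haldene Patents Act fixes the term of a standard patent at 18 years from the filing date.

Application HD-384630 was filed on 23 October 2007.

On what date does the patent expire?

October 23, 2025

Filing date + 18 years → 23 October 2025.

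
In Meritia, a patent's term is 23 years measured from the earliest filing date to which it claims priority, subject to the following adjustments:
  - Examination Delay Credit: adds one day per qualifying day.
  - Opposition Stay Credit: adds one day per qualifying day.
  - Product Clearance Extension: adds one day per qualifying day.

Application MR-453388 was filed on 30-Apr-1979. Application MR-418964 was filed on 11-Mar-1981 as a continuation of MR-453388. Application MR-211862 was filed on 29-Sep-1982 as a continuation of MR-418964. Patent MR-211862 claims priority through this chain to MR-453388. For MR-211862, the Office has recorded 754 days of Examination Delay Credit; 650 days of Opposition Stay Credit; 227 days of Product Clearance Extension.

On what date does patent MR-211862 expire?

Earliest priority filing: 30 April 1979.
Base term: 30 April 1979 + 23 years → 30 April 2002.
Examination Delay Credit: +754 days → 23 May 2004.
Opposition Stay Credit: +650 days → 4 March 2006.
Product Clearance Extension: +227 days → 17 October 2006.

2006-10-17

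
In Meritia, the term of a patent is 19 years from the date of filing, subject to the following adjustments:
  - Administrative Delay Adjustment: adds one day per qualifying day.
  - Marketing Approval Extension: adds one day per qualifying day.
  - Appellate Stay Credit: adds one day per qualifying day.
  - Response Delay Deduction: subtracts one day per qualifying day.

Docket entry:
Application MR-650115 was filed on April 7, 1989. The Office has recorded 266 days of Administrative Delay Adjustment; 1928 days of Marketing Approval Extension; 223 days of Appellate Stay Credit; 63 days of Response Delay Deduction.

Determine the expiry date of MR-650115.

Base term: filing date + 19 years → 7 April 2008.
Administrative Delay Adjustment: +266 days → 29 December 2008.
Marketing Approval Extension: +1928 days → 10 April 2014.
Appellate Stay Credit: +223 days → 19 November 2014.
Response Delay Deduction: −63 days → 17 September 2014.

September 17, 2014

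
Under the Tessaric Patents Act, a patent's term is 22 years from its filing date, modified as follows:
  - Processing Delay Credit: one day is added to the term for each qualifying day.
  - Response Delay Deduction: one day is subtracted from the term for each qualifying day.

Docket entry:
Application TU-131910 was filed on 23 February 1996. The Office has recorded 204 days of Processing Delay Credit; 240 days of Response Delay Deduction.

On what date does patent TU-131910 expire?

2018-01-18

Base term: filing date + 22 years → 23 February 2018.
Processing Delay Credit: +204 days → 15 September 2018.
Response Delay Deduction: −240 days → 18 January 2018.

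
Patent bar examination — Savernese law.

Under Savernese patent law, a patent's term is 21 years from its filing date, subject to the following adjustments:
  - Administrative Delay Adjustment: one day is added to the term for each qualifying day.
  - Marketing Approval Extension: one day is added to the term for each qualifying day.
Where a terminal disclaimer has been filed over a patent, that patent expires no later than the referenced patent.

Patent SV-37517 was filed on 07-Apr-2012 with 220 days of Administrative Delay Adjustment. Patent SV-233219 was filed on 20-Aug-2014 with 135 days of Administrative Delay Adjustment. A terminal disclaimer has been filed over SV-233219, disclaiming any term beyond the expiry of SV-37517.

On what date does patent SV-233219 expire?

Natural term of SV-233219:
  Base: filing + 21 years → 20 August 2035.
  Administrative Delay Adjustment: +135 days → 2 January 2036.
Expiry of referenced patent SV-37517:
  Base: filing + 21 years → 7 April 2033.
  Administrative Delay Adjustment: +220 days → 13 November 2033.
Terminal disclaimer: SV-233219 expires on the earlier of 2 January 2036 and 13 November 2033.

2033-11-13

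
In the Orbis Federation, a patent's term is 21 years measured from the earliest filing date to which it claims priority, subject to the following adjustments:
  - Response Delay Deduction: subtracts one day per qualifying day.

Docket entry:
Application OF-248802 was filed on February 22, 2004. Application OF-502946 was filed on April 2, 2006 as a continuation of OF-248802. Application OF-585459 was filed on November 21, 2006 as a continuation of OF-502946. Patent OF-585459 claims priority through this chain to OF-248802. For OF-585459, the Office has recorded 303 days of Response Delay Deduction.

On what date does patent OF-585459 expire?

April 25, 2024

Earliest priority filing: 22 February 2004.
Base term: 22 February 2004 + 21 years → 22 February 2025.
Response Delay Deduction: −303 days → 25 April 2024.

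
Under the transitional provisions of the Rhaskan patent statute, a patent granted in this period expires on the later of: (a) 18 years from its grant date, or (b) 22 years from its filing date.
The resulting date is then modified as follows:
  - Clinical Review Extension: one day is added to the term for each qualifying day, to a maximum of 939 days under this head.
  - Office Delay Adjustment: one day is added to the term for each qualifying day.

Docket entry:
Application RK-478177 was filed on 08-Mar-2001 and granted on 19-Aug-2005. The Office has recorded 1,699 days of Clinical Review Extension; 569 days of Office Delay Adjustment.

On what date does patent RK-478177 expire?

2027-10-05

(a) grant + 18 years → 19 August 2023.
(b) filing + 22 years → 8 March 2023.
Later of the two: 19 August 2023.
Clinical Review Extension: 1699 days claimed exceeds the 939-day cap, so +939 days → 15 March 2026.
Office Delay Adjustment: +569 days → 5 October 2027.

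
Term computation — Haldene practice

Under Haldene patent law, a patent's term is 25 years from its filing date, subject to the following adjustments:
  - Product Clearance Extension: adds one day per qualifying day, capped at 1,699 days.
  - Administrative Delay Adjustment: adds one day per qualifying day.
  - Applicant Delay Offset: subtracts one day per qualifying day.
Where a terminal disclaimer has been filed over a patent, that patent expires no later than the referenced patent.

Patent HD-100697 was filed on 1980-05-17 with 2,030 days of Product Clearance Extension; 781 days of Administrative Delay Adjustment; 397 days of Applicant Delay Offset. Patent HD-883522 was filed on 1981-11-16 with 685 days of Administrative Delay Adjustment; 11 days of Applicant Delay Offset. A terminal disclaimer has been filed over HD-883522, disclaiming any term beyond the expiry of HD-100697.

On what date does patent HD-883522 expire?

Natural term of HD-883522:
  Base: filing + 25 years → 16 November 2006.
  Administrative Delay Adjustment: +685 days → 1 October 2008.
  Applicant Delay Offset: −11 days → 20 September 2008.
Expiry of referenced patent HD-100697:
  Base: filing + 25 years → 17 May 2005.
  Product Clearance Extension: 2030 days claimed exceeds the 1699-day cap, so +1699 days → 10 January 2010.
  Administrative Delay Adjustment: +781 days → 1 March 2012.
  Applicant Delay Offset: −397 days → 29 January 2011.
Terminal disclaimer: HD-883522 expires on the earlier of 20 September 2008 and 29 January 2011.

2008-09-20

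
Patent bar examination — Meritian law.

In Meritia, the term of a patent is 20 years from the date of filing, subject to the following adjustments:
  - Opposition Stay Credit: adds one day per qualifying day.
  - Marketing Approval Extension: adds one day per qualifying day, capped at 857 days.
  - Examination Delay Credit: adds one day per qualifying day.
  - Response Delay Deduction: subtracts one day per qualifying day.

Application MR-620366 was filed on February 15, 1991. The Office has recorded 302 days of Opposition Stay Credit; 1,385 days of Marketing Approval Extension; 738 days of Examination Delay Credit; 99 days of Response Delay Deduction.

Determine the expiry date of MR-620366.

Base term: filing date + 20 years → 15 February 2011.
Opposition Stay Credit: +302 days → 14 December 2011.
Marketing Approval Extension: 1385 days claimed exceeds the 857-day cap, so +857 days → 19 April 2014.
Examination Delay Credit: +738 days → 26 April 2016.
Response Delay Deduction: −99 days → 18 January 2016.

January 18, 2016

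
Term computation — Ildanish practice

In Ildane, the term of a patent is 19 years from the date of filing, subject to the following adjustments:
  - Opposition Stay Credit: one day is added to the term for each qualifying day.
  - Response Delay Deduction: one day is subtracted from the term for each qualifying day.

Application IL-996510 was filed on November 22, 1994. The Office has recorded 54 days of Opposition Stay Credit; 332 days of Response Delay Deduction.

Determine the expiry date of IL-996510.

2013-02-17

Base term: filing date + 19 years → 22 November 2013.
Opposition Stay Credit: +54 days → 15 January 2014.
Response Delay Deduction: −332 days → 17 February 2013.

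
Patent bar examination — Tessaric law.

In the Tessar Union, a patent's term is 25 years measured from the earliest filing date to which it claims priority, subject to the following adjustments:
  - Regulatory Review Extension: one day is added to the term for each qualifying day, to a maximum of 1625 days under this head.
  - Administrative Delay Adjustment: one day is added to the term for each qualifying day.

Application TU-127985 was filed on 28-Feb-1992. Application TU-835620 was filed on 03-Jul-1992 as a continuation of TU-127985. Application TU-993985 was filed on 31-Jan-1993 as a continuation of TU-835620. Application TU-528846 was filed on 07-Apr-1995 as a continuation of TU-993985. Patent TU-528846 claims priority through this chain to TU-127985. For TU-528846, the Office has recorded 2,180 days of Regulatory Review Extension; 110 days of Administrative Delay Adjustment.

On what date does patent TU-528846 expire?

Earliest priority filing: 28 February 1992.
Base term: 28 February 1992 + 25 years → 28 February 2017.
Regulatory Review Extension: 2180 days claimed exceeds the 1625-day cap, so +1625 days → 11 August 2021.
Administrative Delay Adjustment: +110 days → 29 November 2021.

2021-11-29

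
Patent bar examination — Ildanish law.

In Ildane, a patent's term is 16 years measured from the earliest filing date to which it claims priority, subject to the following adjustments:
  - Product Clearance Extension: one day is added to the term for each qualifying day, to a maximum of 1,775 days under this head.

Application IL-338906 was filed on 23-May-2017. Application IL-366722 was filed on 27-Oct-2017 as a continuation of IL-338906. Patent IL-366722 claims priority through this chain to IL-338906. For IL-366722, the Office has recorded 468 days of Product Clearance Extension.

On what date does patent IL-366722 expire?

Earliest priority filing: 23 May 2017.
Base term: 23 May 2017 + 16 years → 23 May 2033.
Product Clearance Extension: 468 days (within the 1775-day cap) → +468 days → 3 September 2034.

September 3, 2034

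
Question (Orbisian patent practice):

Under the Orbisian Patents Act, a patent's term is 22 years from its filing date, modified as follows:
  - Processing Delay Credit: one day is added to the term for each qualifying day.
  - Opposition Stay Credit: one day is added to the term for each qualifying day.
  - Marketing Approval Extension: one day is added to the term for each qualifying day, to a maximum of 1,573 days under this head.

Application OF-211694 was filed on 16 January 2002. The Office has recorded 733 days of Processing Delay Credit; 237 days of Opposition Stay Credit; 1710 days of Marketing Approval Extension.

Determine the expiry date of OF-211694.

Base term: filing date + 22 years → 16 January 2024.
Processing Delay Credit: +733 days → 18 January 2026.
Opposition Stay Credit: +237 days → 12 September 2026.
Marketing Approval Extension: 1710 days claimed exceeds the 1573-day cap, so +1573 days → 2 January 2031.

January 2, 2031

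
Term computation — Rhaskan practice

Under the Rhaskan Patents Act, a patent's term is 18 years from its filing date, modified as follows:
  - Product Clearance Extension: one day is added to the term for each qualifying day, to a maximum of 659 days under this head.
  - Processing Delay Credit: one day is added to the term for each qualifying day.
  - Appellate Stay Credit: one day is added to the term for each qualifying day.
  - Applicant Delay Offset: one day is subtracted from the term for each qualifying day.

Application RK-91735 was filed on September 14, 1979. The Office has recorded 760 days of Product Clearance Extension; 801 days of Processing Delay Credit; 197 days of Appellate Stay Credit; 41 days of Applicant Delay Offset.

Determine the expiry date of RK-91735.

Base term: filing date + 18 years → 14 September 1997.
Product Clearance Extension: 760 days claimed exceeds the 659-day cap, so +659 days → 5 July 1999.
Processing Delay Credit: +801 days → 13 September 2001.
Appellate Stay Credit: +197 days → 29 March 2002.
Applicant Delay Offset: −41 days → 16 February 2002.

2002-02-16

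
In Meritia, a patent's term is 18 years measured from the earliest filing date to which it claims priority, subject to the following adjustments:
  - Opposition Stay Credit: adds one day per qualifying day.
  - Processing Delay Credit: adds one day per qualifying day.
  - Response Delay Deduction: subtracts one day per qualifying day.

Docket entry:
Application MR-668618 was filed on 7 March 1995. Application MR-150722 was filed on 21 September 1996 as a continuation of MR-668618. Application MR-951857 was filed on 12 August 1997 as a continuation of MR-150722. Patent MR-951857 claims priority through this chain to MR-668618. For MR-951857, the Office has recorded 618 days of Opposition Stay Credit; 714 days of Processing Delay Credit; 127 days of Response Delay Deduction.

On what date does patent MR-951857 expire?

June 24, 2016

Earliest priority filing: 7 March 1995.
Base term: 7 March 1995 + 18 years → 7 March 2013.
Opposition Stay Credit: +618 days → 15 November 2014.
Processing Delay Credit: +714 days → 29 October 2016.
Response Delay Deduction: −127 days → 24 June 2016.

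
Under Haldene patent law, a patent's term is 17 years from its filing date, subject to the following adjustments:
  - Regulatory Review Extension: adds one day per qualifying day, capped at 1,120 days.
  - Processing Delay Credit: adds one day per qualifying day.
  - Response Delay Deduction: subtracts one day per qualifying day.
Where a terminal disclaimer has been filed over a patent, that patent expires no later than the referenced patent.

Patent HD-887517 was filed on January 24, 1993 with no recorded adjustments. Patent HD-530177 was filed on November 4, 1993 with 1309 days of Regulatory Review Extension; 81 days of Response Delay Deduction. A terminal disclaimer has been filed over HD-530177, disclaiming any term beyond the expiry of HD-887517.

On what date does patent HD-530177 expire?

2010-01-24

Natural term of HD-530177:
  Base: filing + 17 years → 4 November 2010.
  Regulatory Review Extension: 1309 days claimed exceeds the 1120-day cap, so +1120 days → 28 November 2013.
  Response Delay Deduction: −81 days → 8 September 2013.
Expiry of referenced patent HD-887517:
  Base: filing + 17 years → 24 January 2010.
Terminal disclaimer: HD-530177 expires on the earlier of 8 September 2013 and 24 January 2010.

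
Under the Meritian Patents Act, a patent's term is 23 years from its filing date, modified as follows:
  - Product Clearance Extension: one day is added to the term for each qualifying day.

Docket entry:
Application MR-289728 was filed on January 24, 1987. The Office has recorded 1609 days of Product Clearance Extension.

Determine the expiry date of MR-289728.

Base term: filing date + 23 years → 24 January 2010.
Product Clearance Extension: +1609 days → 21 June 2014.

2014-06-21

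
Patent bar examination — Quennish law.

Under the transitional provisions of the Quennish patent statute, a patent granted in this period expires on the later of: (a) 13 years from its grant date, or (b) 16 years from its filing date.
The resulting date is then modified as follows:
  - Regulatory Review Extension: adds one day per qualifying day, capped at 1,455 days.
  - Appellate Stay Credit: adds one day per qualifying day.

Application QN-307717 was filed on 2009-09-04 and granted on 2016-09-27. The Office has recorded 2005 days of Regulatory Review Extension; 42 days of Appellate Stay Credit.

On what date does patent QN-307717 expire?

(a) grant + 13 years → 27 September 2029.
(b) filing + 16 years → 4 September 2025.
Later of the two: 27 September 2029.
Regulatory Review Extension: 2005 days claimed exceeds the 1455-day cap, so +1455 days → 21 September 2033.
Appellate Stay Credit: +42 days → 2 November 2033.

November 2, 2033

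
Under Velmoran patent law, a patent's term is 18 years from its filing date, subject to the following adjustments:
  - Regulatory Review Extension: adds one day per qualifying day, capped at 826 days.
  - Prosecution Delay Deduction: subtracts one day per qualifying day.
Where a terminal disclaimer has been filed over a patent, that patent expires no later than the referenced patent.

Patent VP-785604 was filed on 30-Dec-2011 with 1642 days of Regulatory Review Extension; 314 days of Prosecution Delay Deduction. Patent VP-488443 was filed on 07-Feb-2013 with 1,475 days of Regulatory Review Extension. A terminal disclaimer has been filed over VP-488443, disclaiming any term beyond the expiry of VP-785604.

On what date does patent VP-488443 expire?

Natural term of VP-488443:
  Base: filing + 18 years → 7 February 2031.
  Regulatory Review Extension: 1475 days claimed exceeds the 826-day cap, so +826 days → 13 May 2033.
Expiry of referenced patent VP-785604:
  Base: filing + 18 years → 30 December 2029.
  Regulatory Review Extension: 1642 days claimed exceeds the 826-day cap, so +826 days → 4 April 2032.
  Prosecution Delay Deduction: −314 days → 26 May 2031.
Terminal disclaimer: VP-488443 expires on the earlier of 13 May 2033 and 26 May 2031.

May 26, 2031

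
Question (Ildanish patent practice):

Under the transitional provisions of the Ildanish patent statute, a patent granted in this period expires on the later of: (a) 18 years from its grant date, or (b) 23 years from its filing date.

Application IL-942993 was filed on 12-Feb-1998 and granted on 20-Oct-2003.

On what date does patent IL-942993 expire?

October 20, 2021

(a) grant + 18 years → 20 October 2021.
(b) filing + 23 years → 12 February 2021.
Later of the two: 20 October 2021.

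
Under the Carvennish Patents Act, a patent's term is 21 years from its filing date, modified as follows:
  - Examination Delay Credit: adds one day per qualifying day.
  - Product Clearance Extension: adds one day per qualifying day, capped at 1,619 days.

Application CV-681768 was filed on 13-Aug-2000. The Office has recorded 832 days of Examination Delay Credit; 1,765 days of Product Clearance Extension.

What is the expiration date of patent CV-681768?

Base term: filing date + 21 years → 13 August 2021.
Examination Delay Credit: +832 days → 23 November 2023.
Product Clearance Extension: 1765 days claimed exceeds the 1619-day cap, so +1619 days → 29 April 2028.

2028-04-29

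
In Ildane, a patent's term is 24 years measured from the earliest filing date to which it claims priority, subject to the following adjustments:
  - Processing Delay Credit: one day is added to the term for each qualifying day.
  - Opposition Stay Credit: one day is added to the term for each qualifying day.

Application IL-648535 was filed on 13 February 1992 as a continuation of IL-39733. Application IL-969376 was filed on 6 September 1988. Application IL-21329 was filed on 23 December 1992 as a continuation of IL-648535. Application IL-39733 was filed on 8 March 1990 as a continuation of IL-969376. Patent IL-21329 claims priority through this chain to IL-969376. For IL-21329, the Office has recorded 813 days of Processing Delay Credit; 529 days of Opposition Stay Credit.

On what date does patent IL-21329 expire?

Earliest priority filing: 6 September 1988.
Base term: 6 September 1988 + 24 years → 6 September 2012.
Processing Delay Credit: +813 days → 28 November 2014.
Opposition Stay Credit: +529 days → 10 May 2016.

2016-05-10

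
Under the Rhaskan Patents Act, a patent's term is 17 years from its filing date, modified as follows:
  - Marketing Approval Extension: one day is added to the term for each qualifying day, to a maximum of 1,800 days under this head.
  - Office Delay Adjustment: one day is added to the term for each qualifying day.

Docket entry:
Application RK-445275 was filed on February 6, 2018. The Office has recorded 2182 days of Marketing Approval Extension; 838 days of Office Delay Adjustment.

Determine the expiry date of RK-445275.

Base term: filing date + 17 years → 6 February 2035.
Marketing Approval Extension: 2182 days claimed exceeds the 1800-day cap, so +1800 days → 11 January 2040.
Office Delay Adjustment: +838 days → 28 April 2042.

April 28, 2042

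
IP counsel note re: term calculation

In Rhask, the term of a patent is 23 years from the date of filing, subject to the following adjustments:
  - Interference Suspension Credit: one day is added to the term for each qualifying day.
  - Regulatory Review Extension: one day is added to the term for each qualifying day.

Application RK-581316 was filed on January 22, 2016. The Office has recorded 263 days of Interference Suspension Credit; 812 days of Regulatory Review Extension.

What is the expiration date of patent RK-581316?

Base term: filing date + 23 years → 22 January 2039.
Interference Suspension Credit: +263 days → 12 October 2039.
Regulatory Review Extension: +812 days → 1 January 2042.

2042-01-01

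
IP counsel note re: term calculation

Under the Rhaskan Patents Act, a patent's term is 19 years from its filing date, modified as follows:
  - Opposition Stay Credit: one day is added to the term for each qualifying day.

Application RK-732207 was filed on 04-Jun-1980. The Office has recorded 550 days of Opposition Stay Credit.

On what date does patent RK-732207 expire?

December 5, 2000

Base term: filing date + 19 years → 4 June 1999.
Opposition Stay Credit: +550 days → 5 December 2000.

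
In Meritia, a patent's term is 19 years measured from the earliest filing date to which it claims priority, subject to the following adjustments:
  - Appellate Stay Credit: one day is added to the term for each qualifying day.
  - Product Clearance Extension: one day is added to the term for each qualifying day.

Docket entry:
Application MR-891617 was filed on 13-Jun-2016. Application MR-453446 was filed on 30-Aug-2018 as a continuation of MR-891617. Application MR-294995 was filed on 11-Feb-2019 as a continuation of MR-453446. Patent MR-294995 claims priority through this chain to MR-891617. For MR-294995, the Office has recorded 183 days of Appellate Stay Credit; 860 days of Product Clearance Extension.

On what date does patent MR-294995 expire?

Earliest priority filing: 13 June 2016.
Base term: 13 June 2016 + 19 years → 13 June 2035.
Appellate Stay Credit: +183 days → 13 December 2035.
Product Clearance Extension: +860 days → 21 April 2038.

2038-04-21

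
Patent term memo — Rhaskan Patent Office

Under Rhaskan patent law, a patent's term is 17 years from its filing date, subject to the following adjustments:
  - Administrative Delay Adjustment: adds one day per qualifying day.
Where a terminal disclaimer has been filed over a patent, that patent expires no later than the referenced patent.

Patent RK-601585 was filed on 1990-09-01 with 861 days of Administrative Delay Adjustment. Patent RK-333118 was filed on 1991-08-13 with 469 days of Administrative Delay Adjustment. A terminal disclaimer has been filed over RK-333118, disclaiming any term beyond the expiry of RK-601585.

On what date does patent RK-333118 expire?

2009-11-25

Natural term of RK-333118:
  Base: filing + 17 years → 13 August 2008.
  Administrative Delay Adjustment: +469 days → 25 November 2009.
Expiry of referenced patent RK-601585:
  Base: filing + 17 years → 1 September 2007.
  Administrative Delay Adjustment: +861 days → 9 January 2010.
Terminal disclaimer: RK-333118 expires on the earlier of 25 November 2009 and 9 January 2010.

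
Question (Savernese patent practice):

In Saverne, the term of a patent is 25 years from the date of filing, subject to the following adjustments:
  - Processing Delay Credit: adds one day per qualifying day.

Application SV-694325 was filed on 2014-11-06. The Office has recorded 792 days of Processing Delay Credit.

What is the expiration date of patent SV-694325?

Base term: filing date + 25 years → 6 November 2039.
Processing Delay Credit: +792 days → 6 January 2042.

January 6, 2042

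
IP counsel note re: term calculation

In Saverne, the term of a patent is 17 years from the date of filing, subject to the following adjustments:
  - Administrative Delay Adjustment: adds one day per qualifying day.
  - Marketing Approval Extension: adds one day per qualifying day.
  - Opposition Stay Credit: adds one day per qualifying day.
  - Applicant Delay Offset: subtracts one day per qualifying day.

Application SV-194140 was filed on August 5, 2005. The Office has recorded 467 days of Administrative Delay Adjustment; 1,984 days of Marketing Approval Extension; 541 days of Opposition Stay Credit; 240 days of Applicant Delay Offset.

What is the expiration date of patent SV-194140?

February 16, 2030

Base term: filing date + 17 years → 5 August 2022.
Administrative Delay Adjustment: +467 days → 15 November 2023.
Marketing Approval Extension: +1984 days → 21 April 2029.
Opposition Stay Credit: +541 days → 14 October 2030.
Applicant Delay Offset: −240 days → 16 February 2030.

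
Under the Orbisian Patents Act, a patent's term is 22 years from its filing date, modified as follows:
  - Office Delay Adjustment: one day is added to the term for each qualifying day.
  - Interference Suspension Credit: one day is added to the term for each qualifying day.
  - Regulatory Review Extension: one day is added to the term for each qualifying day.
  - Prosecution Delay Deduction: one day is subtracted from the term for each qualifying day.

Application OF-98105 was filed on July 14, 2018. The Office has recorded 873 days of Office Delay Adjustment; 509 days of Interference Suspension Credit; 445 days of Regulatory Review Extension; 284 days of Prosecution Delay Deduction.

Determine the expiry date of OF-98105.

Base term: filing date + 22 years → 14 July 2040.
Office Delay Adjustment: +873 days → 4 December 2042.
Interference Suspension Credit: +509 days → 26 April 2044.
Regulatory Review Extension: +445 days → 15 July 2045.
Prosecution Delay Deduction: −284 days → 4 October 2044.

October 4, 2044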